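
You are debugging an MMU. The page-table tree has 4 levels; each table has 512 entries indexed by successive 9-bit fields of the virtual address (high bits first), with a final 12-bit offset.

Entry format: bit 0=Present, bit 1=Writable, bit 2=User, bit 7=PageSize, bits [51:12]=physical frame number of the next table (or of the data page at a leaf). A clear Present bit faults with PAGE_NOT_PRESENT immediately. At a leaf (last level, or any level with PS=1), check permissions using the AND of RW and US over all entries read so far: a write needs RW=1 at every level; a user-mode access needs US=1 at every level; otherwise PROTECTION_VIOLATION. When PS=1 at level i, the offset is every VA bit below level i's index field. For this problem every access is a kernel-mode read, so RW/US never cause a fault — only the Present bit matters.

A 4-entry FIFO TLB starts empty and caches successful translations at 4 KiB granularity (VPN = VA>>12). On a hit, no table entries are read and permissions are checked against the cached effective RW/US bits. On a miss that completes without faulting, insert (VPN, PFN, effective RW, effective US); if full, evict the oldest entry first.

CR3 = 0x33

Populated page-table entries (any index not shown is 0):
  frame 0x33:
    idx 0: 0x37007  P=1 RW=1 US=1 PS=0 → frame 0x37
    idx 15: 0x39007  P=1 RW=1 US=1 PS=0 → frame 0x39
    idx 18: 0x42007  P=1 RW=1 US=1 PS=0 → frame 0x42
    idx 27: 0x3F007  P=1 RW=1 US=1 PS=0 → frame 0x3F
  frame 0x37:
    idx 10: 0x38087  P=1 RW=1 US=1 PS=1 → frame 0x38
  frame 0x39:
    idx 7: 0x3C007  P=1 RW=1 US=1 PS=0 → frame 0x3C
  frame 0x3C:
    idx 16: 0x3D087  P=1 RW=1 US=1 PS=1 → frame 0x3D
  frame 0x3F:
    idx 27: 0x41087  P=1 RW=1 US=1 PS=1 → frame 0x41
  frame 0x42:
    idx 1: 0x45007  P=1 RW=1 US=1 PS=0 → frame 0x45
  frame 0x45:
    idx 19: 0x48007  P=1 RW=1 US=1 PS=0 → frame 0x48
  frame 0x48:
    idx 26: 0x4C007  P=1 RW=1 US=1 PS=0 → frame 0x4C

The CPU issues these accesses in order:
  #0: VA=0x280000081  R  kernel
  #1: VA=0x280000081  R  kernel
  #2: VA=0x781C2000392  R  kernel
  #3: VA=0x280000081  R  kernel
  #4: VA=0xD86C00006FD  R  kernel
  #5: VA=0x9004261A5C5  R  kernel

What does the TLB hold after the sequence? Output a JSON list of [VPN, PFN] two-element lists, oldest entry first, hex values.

Trace:
#0 VA=0x280000081 (r,kernel):
  lvl0: tbl 0x33, slot 0 ⇒ 0x37007 (P1/RW1/US1/PS0)
  lvl1: tbl 0x37, slot 10 ⇒ 0x38087 (P1/RW1/US1/PS1)
  → PA=0x38081 (huge @L1)  (2 entries read)
#1 VA=0x280000081 (r,kernel):
  TLB hit vpn=0x280000 → PA=0x38081
#2 VA=0x781C2000392 (r,kernel):
  lvl0: tbl 0x33, slot 15 ⇒ 0x39007 (P1/RW1/US1/PS0)
  lvl1: tbl 0x39, slot 7 ⇒ 0x3C007 (P1/RW1/US1/PS0)
  lvl2: tbl 0x3C, slot 16 ⇒ 0x3D087 (P1/RW1/US1/PS1)
  → PA=0x3D392 (huge @L2)  (3 entries read)
#3 VA=0x280000081 (r,kernel):
  TLB hit vpn=0x280000 → PA=0x38081
#4 VA=0xD86C00006FD (r,kernel):
  lvl0: tbl 0x33, slot 27 ⇒ 0x3F007 (P1/RW1/US1/PS0)
  lvl1: tbl 0x3F, slot 27 ⇒ 0x41087 (P1/RW1/US1/PS1)
  → PA=0x416FD (huge @L1)  (2 entries read)
#5 VA=0x9004261A5C5 (r,kernel):
  lvl0: tbl 0x33, slot 18 ⇒ 0x42007 (P1/RW1/US1/PS0)
  lvl1: tbl 0x42, slot 1 ⇒ 0x45007 (P1/RW1/US1/PS0)
  lvl2: tbl 0x45, slot 19 ⇒ 0x48007 (P1/RW1/US1/PS0)
  lvl3: tbl 0x48, slot 26 ⇒ 0x4C007 (P1/RW1/US1/PS0)
  → PA=0x4C5C5  (4 entries read)

TLB: [["0x280000", "0x38"], ["0x781C2000", "0x3D"], ["0xD86C0000", "0x41"], ["0x9004261A", "0x4C"]]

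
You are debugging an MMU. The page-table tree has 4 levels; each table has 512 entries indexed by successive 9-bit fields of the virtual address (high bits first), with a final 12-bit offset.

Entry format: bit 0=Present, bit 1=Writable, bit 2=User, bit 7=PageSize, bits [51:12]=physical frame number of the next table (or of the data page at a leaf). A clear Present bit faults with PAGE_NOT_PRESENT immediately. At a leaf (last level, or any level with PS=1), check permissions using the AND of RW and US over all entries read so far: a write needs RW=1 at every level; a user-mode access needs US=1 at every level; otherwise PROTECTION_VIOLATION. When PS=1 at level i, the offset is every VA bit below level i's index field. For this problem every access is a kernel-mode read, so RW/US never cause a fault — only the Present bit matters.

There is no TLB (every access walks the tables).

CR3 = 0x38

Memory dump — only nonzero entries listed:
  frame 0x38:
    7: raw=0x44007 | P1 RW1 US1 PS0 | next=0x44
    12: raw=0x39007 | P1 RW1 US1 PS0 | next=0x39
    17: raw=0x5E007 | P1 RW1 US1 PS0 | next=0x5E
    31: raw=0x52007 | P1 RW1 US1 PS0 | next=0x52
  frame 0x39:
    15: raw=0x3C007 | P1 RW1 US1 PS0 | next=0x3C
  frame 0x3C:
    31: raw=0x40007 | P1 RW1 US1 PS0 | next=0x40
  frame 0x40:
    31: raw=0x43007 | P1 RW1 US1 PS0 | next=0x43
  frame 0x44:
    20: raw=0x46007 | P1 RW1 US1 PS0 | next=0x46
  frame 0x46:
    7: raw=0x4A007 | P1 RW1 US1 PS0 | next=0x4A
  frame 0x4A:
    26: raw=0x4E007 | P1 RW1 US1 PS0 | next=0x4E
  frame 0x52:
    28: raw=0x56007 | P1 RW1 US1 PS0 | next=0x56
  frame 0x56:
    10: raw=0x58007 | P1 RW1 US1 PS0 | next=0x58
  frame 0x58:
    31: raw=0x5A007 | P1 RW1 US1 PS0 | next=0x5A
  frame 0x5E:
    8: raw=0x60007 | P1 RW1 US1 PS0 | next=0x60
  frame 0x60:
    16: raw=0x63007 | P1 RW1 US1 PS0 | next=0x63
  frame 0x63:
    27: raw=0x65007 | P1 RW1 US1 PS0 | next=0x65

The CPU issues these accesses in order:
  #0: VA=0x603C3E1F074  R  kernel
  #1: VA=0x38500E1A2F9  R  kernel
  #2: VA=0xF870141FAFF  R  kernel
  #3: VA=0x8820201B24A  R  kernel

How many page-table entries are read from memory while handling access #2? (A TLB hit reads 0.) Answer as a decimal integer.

Walk each access:
#0 VA=0x603C3E1F074 (r,kernel):
  L0 @0x38[12] → 0x39007  P=1,RW=1,US=1,PS=0
  L1 @0x39[15] → 0x3C007  P=1,RW=1,US=1,PS=0
  L2 @0x3C[31] → 0x40007  P=1,RW=1,US=1,PS=0
  L3 @0x40[31] → 0x43007  P=1,RW=1,US=1,PS=0
  → PA=0x43074  (4 entries read)
#1 VA=0x38500E1A2F9 (r,kernel):
  L0 @0x38[7] → 0x44007  P=1,RW=1,US=1,PS=0
  L1 @0x44[20] → 0x46007  P=1,RW=1,US=1,PS=0
  L2 @0x46[7] → 0x4A007  P=1,RW=1,US=1,PS=0
  L3 @0x4A[26] → 0x4E007  P=1,RW=1,US=1,PS=0
  → PA=0x4E2F9  (4 entries read)
#2 VA=0xF870141FAFF (r,kernel):
  L0 @0x38[31] → 0x52007  P=1,RW=1,US=1,PS=0
  L1 @0x52[28] → 0x56007  P=1,RW=1,US=1,PS=0
  L2 @0x56[10] → 0x58007  P=1,RW=1,US=1,PS=0
  L3 @0x58[31] → 0x5A007  P=1,RW=1,US=1,PS=0
  → PA=0x5AAFF  (4 entries read)
#3 VA=0x8820201B24A (r,kernel):
  L0 @0x38[17] → 0x5E007  P=1,RW=1,US=1,PS=0
  L1 @0x5E[8] → 0x60007  P=1,RW=1,US=1,PS=0
  L2 @0x60[16] → 0x63007  P=1,RW=1,US=1,PS=0
  L3 @0x63[27] → 0x65007  P=1,RW=1,US=1,PS=0
  → PA=0x6524A  (4 entries read)

Entries read for #2: 4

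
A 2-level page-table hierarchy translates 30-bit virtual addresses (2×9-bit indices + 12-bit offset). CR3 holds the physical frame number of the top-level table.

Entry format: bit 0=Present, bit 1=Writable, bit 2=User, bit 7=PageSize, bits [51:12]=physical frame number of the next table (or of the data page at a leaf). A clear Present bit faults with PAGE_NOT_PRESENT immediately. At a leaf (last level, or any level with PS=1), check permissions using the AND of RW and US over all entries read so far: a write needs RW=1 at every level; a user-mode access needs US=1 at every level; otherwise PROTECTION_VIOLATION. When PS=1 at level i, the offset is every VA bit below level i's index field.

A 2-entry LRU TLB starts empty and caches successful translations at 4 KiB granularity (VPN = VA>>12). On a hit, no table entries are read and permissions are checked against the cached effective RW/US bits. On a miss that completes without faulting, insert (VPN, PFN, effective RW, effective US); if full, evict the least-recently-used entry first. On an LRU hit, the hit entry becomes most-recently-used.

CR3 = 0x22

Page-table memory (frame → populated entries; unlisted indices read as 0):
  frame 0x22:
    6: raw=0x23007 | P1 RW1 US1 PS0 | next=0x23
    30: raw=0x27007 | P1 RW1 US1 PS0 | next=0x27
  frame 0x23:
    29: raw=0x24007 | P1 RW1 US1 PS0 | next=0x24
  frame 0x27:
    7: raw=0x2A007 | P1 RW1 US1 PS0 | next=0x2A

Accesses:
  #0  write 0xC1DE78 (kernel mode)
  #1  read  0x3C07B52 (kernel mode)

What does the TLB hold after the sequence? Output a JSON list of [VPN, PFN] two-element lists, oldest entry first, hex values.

Per-access translation:
#0 VA=0xC1DE78 (w,kernel):
  [0] read 0x22 idx=6: raw=0x23007 flags P=1 W=1 U=1 S=0
  [1] read 0x23 idx=29: raw=0x24007 flags P=1 W=1 U=1 S=0
  ⇒ phys 0x24E78  [2 reads]
#1 VA=0x3C07B52 (r,kernel):
  [0] read 0x22 idx=30: raw=0x27007 flags P=1 W=1 U=1 S=0
  [1] read 0x27 idx=7: raw=0x2A007 flags P=1 W=1 U=1 S=0
  ⇒ phys 0x2AB52  [2 reads]

TLB: [["0xC1D", "0x24"], ["0x3C07", "0x2A"]]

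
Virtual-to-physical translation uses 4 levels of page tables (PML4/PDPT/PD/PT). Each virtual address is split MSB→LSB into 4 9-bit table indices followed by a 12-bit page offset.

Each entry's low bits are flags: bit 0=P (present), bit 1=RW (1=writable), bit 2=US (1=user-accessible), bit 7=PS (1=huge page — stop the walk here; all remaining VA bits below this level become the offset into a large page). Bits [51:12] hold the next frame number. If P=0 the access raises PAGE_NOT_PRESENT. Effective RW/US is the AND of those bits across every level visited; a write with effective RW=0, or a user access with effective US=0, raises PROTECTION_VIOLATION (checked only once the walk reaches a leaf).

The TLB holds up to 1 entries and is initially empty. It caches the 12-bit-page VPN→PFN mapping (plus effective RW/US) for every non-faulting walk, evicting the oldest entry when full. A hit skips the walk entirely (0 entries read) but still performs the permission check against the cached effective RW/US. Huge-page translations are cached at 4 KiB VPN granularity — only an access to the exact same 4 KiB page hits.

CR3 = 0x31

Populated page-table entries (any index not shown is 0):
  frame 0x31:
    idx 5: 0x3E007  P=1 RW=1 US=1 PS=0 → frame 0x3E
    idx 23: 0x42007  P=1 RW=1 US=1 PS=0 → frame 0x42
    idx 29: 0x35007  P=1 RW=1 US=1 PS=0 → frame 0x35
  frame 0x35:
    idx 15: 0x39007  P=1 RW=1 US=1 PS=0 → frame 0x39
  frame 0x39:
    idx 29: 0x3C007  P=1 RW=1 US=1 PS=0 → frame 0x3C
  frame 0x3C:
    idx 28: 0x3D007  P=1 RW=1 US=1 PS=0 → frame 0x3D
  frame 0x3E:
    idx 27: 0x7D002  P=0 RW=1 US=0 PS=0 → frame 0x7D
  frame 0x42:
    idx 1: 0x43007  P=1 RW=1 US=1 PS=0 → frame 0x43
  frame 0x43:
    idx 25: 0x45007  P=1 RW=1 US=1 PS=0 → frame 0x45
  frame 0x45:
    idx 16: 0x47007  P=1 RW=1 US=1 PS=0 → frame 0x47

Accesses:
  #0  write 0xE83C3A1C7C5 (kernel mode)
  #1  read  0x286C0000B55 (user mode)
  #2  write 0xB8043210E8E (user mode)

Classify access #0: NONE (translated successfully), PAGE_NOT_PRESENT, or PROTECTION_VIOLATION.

Walk each access:
#0 VA=0xE83C3A1C7C5 (w,kernel):
  lvl0: tbl 0x31, slot 29 ⇒ 0x35007 (P1/RW1/US1/PS0)
  lvl1: tbl 0x35, slot 15 ⇒ 0x39007 (P1/RW1/US1/PS0)
  lvl2: tbl 0x39, slot 29 ⇒ 0x3C007 (P1/RW1/US1/PS0)
  lvl3: tbl 0x3C, slot 28 ⇒ 0x3D007 (P1/RW1/US1/PS0)
  ⇒ phys 0x3D7C5  [4 reads]
#1 VA=0x286C0000B55 (r,user):
  lvl0: tbl 0x31, slot 5 ⇒ 0x3E007 (P1/RW1/US1/PS0)
  lvl1: tbl 0x3E, slot 27 ⇒ 0x7D002 (P0/RW1/US0/PS0)
  ⇒ fault: PAGE_NOT_PRESENT  — 2 lookups
#2 VA=0xB8043210E8E (w,user):
  lvl0: tbl 0x31, slot 23 ⇒ 0x42007 (P1/RW1/US1/PS0)
  lvl1: tbl 0x42, slot 1 ⇒ 0x43007 (P1/RW1/US1/PS0)
  lvl2: tbl 0x43, slot 25 ⇒ 0x45007 (P1/RW1/US1/PS0)
  lvl3: tbl 0x45, slot 16 ⇒ 0x47007 (P1/RW1/US1/PS0)
  ⇒ phys 0x47E8E  [4 reads]

Access #0 fault: NONE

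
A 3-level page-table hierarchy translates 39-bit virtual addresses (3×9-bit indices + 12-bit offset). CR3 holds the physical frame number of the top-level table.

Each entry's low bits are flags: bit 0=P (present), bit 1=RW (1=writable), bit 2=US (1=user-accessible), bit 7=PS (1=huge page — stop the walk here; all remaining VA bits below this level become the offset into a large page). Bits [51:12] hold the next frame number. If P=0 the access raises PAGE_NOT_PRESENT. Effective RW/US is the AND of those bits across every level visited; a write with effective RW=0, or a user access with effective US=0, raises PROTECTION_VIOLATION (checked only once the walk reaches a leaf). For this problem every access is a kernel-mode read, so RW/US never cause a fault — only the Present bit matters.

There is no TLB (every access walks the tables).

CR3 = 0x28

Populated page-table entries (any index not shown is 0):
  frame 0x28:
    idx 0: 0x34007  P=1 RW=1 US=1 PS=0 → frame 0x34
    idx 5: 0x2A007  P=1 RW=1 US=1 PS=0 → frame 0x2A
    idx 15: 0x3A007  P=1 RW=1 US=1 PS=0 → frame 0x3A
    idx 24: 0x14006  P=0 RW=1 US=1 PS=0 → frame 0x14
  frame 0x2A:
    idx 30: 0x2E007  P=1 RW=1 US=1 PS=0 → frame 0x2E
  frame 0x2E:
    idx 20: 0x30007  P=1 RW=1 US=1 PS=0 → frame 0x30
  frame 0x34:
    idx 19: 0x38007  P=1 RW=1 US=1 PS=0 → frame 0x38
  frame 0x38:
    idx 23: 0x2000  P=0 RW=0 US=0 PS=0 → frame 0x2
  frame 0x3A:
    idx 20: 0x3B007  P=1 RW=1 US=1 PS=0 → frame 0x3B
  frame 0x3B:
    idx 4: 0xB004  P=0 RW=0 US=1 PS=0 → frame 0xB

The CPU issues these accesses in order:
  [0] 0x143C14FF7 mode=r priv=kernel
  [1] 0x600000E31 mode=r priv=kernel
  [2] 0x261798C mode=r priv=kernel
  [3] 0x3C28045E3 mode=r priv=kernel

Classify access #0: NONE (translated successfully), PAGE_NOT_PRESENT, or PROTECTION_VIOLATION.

Per-access translation:
#0 VA=0x143C14FF7 (r,kernel):
  lvl0: tbl 0x28, slot 5 ⇒ 0x2A007 (P1/RW1/US1/PS0)
  lvl1: tbl 0x2A, slot 30 ⇒ 0x2E007 (P1/RW1/US1/PS0)
  lvl2: tbl 0x2E, slot 20 ⇒ 0x30007 (P1/RW1/US1/PS0)
  ✓ 0x30FF7  — 3 lookups
#1 VA=0x600000E31 (r,kernel):
  lvl0: tbl 0x28, slot 24 ⇒ 0x14006 (P0/RW1/US1/PS0)
  ✗ PAGE_NOT_PRESENT  [1 reads]
#2 VA=0x261798C (r,kernel):
  lvl0: tbl 0x28, slot 0 ⇒ 0x34007 (P1/RW1/US1/PS0)
  lvl1: tbl 0x34, slot 19 ⇒ 0x38007 (P1/RW1/US1/PS0)
  lvl2: tbl 0x38, slot 23 ⇒ 0x2000 (P0/RW0/US0/PS0)
  ✗ PAGE_NOT_PRESENT  [3 reads]
#3 VA=0x3C28045E3 (r,kernel):
  lvl0: tbl 0x28, slot 15 ⇒ 0x3A007 (P1/RW1/US1/PS0)
  lvl1: tbl 0x3A, slot 20 ⇒ 0x3B007 (P1/RW1/US1/PS0)
  lvl2: tbl 0x3B, slot 4 ⇒ 0xB004 (P0/RW0/US1/PS0)
  ✗ PAGE_NOT_PRESENT  [3 reads]

Access #0 fault: NONE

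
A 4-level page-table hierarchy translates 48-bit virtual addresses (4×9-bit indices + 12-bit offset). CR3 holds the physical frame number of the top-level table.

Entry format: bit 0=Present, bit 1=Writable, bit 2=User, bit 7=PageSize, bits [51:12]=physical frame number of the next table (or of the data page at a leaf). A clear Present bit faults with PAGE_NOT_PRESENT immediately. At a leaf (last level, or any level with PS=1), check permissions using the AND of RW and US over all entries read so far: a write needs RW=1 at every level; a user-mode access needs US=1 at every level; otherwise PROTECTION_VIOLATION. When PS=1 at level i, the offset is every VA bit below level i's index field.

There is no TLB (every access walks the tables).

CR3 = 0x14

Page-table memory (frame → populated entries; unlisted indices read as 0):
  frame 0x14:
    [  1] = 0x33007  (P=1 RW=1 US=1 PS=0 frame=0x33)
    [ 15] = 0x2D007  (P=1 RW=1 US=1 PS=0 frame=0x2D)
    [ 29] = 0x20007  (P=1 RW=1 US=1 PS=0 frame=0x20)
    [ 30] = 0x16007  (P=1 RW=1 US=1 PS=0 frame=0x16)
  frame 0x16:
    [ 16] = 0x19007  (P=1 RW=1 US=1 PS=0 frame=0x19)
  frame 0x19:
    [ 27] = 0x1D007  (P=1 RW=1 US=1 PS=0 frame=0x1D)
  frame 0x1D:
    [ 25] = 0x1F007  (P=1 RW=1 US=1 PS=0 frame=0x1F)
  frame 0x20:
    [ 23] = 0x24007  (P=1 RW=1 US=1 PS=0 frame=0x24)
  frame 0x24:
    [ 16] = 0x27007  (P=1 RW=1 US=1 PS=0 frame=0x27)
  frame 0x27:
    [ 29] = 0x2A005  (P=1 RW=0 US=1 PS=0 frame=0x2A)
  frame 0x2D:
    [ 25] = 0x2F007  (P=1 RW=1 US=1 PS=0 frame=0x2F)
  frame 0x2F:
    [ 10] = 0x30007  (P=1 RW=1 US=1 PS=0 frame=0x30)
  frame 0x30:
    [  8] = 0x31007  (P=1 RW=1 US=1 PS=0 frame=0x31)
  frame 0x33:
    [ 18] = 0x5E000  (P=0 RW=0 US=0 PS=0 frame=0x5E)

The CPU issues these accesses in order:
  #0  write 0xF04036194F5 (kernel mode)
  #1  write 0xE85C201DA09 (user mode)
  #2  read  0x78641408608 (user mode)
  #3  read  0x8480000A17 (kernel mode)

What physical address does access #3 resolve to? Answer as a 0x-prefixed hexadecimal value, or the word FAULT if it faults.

Per-access translation:
#0 VA=0xF04036194F5 (w,kernel):
  L0: frame=0x14 idx=30 entry=0x16007 [P=1 RW=1 US=1 PS=0]
  L1: frame=0x16 idx=16 entry=0x19007 [P=1 RW=1 US=1 PS=0]
  L2: frame=0x19 idx=27 entry=0x1D007 [P=1 RW=1 US=1 PS=0]
  L3: frame=0x1D idx=25 entry=0x1F007 [P=1 RW=1 US=1 PS=0]
  ✓ 0x1F4F5  — 4 lookups
#1 VA=0xE85C201DA09 (w,user):
  L0: frame=0x14 idx=29 entry=0x20007 [P=1 RW=1 US=1 PS=0]
  L1: frame=0x20 idx=23 entry=0x24007 [P=1 RW=1 US=1 PS=0]
  L2: frame=0x24 idx=16 entry=0x27007 [P=1 RW=1 US=1 PS=0]
  L3: frame=0x27 idx=29 entry=0x2A005 [P=1 RW=0 US=1 PS=0]
  ⇒ fault: PROTECTION_VIOLATION  — 4 lookups
#2 VA=0x78641408608 (r,user):
  L0: frame=0x14 idx=15 entry=0x2D007 [P=1 RW=1 US=1 PS=0]
  L1: frame=0x2D idx=25 entry=0x2F007 [P=1 RW=1 US=1 PS=0]
  L2: frame=0x2F idx=10 entry=0x30007 [P=1 RW=1 US=1 PS=0]
  L3: frame=0x30 idx=8 entry=0x31007 [P=1 RW=1 US=1 PS=0]
  ✓ 0x31608  — 4 lookups
#3 VA=0x8480000A17 (r,kernel):
  L0: frame=0x14 idx=1 entry=0x33007 [P=1 RW=1 US=1 PS=0]
  L1: frame=0x33 idx=18 entry=0x5E000 [P=0 RW=0 US=0 PS=0]
  ⇒ fault: PAGE_NOT_PRESENT  — 2 lookups

Access #3 PA: FAULT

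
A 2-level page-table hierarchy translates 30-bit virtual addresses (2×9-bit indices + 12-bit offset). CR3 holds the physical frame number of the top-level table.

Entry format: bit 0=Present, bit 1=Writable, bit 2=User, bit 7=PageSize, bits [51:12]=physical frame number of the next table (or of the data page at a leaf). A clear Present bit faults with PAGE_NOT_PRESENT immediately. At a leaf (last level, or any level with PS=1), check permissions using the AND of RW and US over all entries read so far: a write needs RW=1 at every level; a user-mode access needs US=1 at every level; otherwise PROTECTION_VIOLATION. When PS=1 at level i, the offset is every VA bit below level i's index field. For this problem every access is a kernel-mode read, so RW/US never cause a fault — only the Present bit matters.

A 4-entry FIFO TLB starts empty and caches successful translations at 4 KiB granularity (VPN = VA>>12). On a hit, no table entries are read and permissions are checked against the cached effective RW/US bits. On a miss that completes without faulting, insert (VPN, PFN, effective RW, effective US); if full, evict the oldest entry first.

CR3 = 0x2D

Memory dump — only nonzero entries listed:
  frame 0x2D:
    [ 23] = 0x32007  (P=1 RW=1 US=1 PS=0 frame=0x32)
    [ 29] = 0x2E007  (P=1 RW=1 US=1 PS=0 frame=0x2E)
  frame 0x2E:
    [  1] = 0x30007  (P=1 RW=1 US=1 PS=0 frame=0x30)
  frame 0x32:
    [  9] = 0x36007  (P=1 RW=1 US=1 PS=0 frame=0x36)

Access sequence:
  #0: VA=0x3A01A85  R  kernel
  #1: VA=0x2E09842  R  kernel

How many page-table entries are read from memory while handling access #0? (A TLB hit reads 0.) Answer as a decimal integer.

Trace:
#0 VA=0x3A01A85 (r,kernel):
  L0 @0x2D[29] → 0x2E007  P=1,RW=1,US=1,PS=0
  L1 @0x2E[1] → 0x30007  P=1,RW=1,US=1,PS=0
  ✓ 0x30A85  — 2 lookups
#1 VA=0x2E09842 (r,kernel):
  L0 @0x2D[23] → 0x32007  P=1,RW=1,US=1,PS=0
  L1 @0x32[9] → 0x36007  P=1,RW=1,US=1,PS=0
  ✓ 0x36842  — 2 lookups

Entries read for #0: 2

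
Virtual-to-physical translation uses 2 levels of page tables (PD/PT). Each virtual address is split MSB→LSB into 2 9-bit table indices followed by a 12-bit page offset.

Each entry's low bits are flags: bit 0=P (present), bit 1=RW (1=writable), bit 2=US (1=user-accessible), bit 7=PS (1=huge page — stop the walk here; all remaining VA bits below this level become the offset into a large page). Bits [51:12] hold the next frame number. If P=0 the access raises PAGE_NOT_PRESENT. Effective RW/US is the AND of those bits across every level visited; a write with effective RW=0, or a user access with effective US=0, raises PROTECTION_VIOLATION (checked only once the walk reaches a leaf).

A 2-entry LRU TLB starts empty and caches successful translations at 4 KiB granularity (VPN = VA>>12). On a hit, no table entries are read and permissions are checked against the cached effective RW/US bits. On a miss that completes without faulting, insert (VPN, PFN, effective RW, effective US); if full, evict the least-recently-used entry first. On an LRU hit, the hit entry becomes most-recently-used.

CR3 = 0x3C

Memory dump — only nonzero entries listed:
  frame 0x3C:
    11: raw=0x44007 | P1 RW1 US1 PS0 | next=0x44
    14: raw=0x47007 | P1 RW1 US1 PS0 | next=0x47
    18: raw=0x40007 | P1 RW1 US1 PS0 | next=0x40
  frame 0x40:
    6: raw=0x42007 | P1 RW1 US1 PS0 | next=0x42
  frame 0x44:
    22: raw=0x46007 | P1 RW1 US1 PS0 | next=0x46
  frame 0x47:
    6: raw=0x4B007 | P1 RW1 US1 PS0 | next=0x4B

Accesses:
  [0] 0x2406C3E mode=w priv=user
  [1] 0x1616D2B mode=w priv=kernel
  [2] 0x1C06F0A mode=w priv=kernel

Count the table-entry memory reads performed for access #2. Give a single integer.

Walk each access:
#0 VA=0x2406C3E (w,user):
  [0] read 0x3C idx=18: raw=0x40007 flags P=1 W=1 U=1 S=0
  [1] read 0x40 idx=6: raw=0x42007 flags P=1 W=1 U=1 S=0
  ⇒ phys 0x42C3E  [2 reads]
#1 VA=0x1616D2B (w,kernel):
  [0] read 0x3C idx=11: raw=0x44007 flags P=1 W=1 U=1 S=0
  [1] read 0x44 idx=22: raw=0x46007 flags P=1 W=1 U=1 S=0
  ⇒ phys 0x46D2B  [2 reads]
#2 VA=0x1C06F0A (w,kernel):
  [0] read 0x3C idx=14: raw=0x47007 flags P=1 W=1 U=1 S=0
  [1] read 0x47 idx=6: raw=0x4B007 flags P=1 W=1 U=1 S=0
  ⇒ phys 0x4BF0A  [2 reads]

Entries read for #2: 2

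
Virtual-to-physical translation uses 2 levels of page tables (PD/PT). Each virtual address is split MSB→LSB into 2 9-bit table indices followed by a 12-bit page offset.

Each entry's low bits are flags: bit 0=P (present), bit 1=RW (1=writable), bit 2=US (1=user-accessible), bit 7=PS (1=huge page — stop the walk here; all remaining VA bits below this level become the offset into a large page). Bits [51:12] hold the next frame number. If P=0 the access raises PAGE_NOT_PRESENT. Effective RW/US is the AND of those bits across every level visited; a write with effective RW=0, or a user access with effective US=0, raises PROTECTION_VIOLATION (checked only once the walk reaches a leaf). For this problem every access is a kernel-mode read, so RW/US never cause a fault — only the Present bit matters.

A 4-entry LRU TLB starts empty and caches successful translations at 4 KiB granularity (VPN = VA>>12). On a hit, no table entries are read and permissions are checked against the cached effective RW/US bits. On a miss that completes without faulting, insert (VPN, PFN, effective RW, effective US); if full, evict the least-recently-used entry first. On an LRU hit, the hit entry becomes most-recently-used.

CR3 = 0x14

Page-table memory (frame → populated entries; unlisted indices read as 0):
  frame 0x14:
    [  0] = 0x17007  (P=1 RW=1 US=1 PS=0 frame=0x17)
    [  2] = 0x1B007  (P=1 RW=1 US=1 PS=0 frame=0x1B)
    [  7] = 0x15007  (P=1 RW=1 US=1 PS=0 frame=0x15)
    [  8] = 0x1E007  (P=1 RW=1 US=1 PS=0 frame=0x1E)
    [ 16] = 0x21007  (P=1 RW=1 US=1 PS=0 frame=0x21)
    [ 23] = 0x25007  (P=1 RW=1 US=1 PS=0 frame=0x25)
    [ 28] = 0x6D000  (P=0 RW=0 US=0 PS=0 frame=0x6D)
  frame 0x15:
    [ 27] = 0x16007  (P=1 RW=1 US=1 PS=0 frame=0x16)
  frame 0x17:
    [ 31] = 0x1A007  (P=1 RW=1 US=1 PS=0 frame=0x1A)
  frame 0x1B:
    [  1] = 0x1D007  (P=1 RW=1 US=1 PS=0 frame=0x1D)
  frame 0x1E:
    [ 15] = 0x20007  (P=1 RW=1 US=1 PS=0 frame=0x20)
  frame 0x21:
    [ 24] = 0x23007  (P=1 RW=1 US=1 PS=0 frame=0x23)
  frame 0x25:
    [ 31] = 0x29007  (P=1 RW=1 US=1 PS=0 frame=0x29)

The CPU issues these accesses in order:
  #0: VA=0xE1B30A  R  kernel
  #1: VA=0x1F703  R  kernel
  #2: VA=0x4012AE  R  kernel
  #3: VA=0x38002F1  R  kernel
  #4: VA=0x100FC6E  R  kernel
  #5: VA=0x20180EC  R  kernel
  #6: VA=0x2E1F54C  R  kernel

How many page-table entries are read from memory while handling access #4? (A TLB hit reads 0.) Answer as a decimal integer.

Walk each access:
#0 VA=0xE1B30A (r,kernel):
  L0: frame=0x14 idx=7 entry=0x15007 [P=1 RW=1 US=1 PS=0]
  L1: frame=0x15 idx=27 entry=0x16007 [P=1 RW=1 US=1 PS=0]
  ✓ 0x1630A  — 2 lookups
#1 VA=0x1F703 (r,kernel):
  L0: frame=0x14 idx=0 entry=0x17007 [P=1 RW=1 US=1 PS=0]
  L1: frame=0x17 idx=31 entry=0x1A007 [P=1 RW=1 US=1 PS=0]
  ✓ 0x1A703  — 2 lookups
#2 VA=0x4012AE (r,kernel):
  L0: frame=0x14 idx=2 entry=0x1B007 [P=1 RW=1 US=1 PS=0]
  L1: frame=0x1B idx=1 entry=0x1D007 [P=1 RW=1 US=1 PS=0]
  ✓ 0x1D2AE  — 2 lookups
#3 VA=0x38002F1 (r,kernel):
  L0: frame=0x14 idx=28 entry=0x6D000 [P=0 RW=0 US=0 PS=0]
  ⇒ fault: PAGE_NOT_PRESENT  — 1 lookups
#4 VA=0x100FC6E (r,kernel):
  L0: frame=0x14 idx=8 entry=0x1E007 [P=1 RW=1 US=1 PS=0]
  L1: frame=0x1E idx=15 entry=0x20007 [P=1 RW=1 US=1 PS=0]
  ✓ 0x20C6E  — 2 lookups
#5 VA=0x20180EC (r,kernel):
  L0: frame=0x14 idx=16 entry=0x21007 [P=1 RW=1 US=1 PS=0]
  L1: frame=0x21 idx=24 entry=0x23007 [P=1 RW=1 US=1 PS=0]
  ✓ 0x230EC  — 2 lookups
#6 VA=0x2E1F54C (r,kernel):
  L0: frame=0x14 idx=23 entry=0x25007 [P=1 RW=1 US=1 PS=0]
  L1: frame=0x25 idx=31 entry=0x29007 [P=1 RW=1 US=1 PS=0]
  ✓ 0x2954C  — 2 lookups

Entries read for #4: 2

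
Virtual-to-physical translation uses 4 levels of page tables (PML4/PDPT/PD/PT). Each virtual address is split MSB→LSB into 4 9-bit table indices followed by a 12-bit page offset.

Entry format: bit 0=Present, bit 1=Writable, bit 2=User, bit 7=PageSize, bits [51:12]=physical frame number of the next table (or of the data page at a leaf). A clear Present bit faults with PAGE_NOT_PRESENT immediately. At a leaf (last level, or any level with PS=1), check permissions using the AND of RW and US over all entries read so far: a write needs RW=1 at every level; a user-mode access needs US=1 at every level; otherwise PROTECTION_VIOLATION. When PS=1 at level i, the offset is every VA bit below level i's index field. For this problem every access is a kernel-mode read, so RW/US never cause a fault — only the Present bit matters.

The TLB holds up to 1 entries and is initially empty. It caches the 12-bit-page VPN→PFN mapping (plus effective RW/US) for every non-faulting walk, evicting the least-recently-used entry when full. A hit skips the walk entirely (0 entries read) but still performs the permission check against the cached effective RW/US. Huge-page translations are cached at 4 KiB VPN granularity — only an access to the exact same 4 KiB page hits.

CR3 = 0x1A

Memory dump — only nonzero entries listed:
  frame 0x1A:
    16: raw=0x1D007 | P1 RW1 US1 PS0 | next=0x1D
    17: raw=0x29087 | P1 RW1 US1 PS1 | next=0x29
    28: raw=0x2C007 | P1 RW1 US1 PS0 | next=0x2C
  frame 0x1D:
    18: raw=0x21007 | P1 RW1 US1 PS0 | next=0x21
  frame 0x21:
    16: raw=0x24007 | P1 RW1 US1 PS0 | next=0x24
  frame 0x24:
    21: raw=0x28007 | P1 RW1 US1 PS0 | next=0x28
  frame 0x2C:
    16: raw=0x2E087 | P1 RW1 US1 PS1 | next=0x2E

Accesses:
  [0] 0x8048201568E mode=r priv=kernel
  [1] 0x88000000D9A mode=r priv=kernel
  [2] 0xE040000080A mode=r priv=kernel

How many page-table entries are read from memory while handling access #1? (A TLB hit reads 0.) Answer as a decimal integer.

Walk each access:
#0 VA=0x8048201568E (r,kernel):
  L0 @0x1A[16] → 0x1D007  P=1,RW=1,US=1,PS=0
  L1 @0x1D[18] → 0x21007  P=1,RW=1,US=1,PS=0
  L2 @0x21[16] → 0x24007  P=1,RW=1,US=1,PS=0
  L3 @0x24[21] → 0x28007  P=1,RW=1,US=1,PS=0
  ✓ 0x2868E  — 4 lookups
#1 VA=0x88000000D9A (r,kernel):
  L0 @0x1A[17] → 0x29087  P=1,RW=1,US=1,PS=1
  ✓ 0x29D9A (huge @L0)  — 1 lookups
#2 VA=0xE040000080A (r,kernel):
  L0 @0x1A[28] → 0x2C007  P=1,RW=1,US=1,PS=0
  L1 @0x2C[16] → 0x2E087  P=1,RW=1,US=1,PS=1
  ✓ 0x2E80A (huge @L1)  — 2 lookups

Entries read for #1: 1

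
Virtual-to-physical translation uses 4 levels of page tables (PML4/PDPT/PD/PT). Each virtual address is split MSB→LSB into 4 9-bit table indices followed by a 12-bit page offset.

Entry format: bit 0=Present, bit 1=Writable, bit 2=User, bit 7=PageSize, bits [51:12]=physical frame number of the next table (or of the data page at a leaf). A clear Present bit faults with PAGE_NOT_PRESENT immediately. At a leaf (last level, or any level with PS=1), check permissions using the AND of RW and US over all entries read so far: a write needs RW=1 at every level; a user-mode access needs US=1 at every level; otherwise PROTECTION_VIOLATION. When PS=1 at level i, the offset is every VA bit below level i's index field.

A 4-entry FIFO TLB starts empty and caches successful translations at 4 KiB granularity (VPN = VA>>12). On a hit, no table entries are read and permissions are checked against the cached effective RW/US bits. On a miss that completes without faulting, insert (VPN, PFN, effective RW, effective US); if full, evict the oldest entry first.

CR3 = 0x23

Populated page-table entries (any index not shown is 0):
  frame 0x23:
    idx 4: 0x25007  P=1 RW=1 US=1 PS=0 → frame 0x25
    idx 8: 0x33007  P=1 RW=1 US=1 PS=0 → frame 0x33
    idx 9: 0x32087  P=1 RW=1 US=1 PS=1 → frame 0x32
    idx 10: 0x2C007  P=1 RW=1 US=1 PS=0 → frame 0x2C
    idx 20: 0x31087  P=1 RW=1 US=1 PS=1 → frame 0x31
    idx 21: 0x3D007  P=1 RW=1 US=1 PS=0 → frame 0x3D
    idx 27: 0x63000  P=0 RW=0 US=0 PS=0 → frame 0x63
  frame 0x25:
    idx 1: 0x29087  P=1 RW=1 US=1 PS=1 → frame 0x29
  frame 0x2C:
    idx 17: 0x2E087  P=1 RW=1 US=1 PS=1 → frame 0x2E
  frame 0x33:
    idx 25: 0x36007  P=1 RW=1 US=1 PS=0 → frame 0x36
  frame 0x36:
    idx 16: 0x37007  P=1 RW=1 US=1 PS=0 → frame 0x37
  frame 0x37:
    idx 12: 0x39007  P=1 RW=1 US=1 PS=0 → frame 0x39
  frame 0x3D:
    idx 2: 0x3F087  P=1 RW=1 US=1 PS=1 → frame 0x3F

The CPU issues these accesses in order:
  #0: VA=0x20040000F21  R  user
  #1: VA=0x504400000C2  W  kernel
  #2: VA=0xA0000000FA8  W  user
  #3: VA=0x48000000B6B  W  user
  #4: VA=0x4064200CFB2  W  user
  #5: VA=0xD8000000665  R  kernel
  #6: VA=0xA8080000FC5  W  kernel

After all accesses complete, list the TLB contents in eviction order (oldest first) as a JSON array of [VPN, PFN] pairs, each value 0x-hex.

Per-access translation:
#0 VA=0x20040000F21 (r,user):
  L0 @0x23[4] → 0x25007  P=1,RW=1,US=1,PS=0
  L1 @0x25[1] → 0x29087  P=1,RW=1,US=1,PS=1
  ✓ 0x29F21 (huge @L1)  — 2 lookups
#1 VA=0x504400000C2 (w,kernel):
  L0 @0x23[10] → 0x2C007  P=1,RW=1,US=1,PS=0
  L1 @0x2C[17] → 0x2E087  P=1,RW=1,US=1,PS=1
  ✓ 0x2E0C2 (huge @L1)  — 2 lookups
#2 VA=0xA0000000FA8 (w,user):
  L0 @0x23[20] → 0x31087  P=1,RW=1,US=1,PS=1
  ✓ 0x31FA8 (huge @L0)  — 1 lookups
#3 VA=0x48000000B6B (w,user):
  L0 @0x23[9] → 0x32087  P=1,RW=1,US=1,PS=1
  ✓ 0x32B6B (huge @L0)  — 1 lookups
#4 VA=0x4064200CFB2 (w,user):
  L0 @0x23[8] → 0x33007  P=1,RW=1,US=1,PS=0
  L1 @0x33[25] → 0x36007  P=1,RW=1,US=1,PS=0
  L2 @0x36[16] → 0x37007  P=1,RW=1,US=1,PS=0
  L3 @0x37[12] → 0x39007  P=1,RW=1,US=1,PS=0
  ✓ 0x39FB2  — 4 lookups
#5 VA=0xD8000000665 (r,kernel):
  L0 @0x23[27] → 0x63000  P=0,RW=0,US=0,PS=0
  → PAGE_NOT_PRESENT  (1 entries read)
#6 VA=0xA8080000FC5 (w,kernel):
  L0 @0x23[21] → 0x3D007  P=1,RW=1,US=1,PS=0
  L1 @0x3D[2] → 0x3F087  P=1,RW=1,US=1,PS=1
  ✓ 0x3FFC5 (huge @L1)  — 2 lookups

TLB: [["0xA0000000", "0x31"], ["0x48000000", "0x32"], ["0x4064200C", "0x39"], ["0xA8080000", "0x3F"]]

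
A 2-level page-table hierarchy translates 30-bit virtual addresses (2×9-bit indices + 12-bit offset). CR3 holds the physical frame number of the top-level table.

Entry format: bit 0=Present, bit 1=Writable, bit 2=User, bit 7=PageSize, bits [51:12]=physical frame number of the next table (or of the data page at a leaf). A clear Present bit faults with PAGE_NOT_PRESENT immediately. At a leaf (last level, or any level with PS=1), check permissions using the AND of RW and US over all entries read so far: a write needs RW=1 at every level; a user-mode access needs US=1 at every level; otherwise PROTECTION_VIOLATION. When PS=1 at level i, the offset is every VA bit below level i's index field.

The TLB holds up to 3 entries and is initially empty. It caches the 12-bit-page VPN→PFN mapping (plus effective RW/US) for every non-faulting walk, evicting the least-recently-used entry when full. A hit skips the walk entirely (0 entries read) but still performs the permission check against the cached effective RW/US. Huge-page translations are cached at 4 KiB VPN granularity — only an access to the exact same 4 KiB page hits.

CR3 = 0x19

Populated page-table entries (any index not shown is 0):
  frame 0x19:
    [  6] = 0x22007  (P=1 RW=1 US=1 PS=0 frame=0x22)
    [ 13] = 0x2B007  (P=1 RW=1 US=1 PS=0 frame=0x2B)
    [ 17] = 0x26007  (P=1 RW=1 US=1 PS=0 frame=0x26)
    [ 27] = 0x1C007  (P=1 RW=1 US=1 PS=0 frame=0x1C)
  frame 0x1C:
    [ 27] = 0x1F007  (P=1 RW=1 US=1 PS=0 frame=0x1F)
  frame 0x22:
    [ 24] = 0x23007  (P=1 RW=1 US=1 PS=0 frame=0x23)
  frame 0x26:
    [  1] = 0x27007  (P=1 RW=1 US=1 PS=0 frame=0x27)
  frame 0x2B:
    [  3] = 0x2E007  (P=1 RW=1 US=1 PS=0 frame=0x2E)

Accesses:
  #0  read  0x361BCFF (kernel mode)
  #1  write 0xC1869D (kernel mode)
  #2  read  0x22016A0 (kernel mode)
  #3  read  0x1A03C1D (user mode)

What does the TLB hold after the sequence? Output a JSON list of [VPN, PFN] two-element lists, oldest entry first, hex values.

Trace:
#0 VA=0x361BCFF (r,kernel):
  L0 @0x19[27] → 0x1C007  P=1,RW=1,US=1,PS=0
  L1 @0x1C[27] → 0x1F007  P=1,RW=1,US=1,PS=0
  ⇒ phys 0x1FCFF  [2 reads]
#1 VA=0xC1869D (w,kernel):
  L0 @0x19[6] → 0x22007  P=1,RW=1,US=1,PS=0
  L1 @0x22[24] → 0x23007  P=1,RW=1,US=1,PS=0
  ⇒ phys 0x2369D  [2 reads]
#2 VA=0x22016A0 (r,kernel):
  L0 @0x19[17] → 0x26007  P=1,RW=1,US=1,PS=0
  L1 @0x26[1] → 0x27007  P=1,RW=1,US=1,PS=0
  ⇒ phys 0x276A0  [2 reads]
#3 VA=0x1A03C1D (r,user):
  L0 @0x19[13] → 0x2B007  P=1,RW=1,US=1,PS=0
  L1 @0x2B[3] → 0x2E007  P=1,RW=1,US=1,PS=0
  ⇒ phys 0x2EC1D  [2 reads]

TLB: [["0xC18", "0x23"], ["0x2201", "0x27"], ["0x1A03", "0x2E"]]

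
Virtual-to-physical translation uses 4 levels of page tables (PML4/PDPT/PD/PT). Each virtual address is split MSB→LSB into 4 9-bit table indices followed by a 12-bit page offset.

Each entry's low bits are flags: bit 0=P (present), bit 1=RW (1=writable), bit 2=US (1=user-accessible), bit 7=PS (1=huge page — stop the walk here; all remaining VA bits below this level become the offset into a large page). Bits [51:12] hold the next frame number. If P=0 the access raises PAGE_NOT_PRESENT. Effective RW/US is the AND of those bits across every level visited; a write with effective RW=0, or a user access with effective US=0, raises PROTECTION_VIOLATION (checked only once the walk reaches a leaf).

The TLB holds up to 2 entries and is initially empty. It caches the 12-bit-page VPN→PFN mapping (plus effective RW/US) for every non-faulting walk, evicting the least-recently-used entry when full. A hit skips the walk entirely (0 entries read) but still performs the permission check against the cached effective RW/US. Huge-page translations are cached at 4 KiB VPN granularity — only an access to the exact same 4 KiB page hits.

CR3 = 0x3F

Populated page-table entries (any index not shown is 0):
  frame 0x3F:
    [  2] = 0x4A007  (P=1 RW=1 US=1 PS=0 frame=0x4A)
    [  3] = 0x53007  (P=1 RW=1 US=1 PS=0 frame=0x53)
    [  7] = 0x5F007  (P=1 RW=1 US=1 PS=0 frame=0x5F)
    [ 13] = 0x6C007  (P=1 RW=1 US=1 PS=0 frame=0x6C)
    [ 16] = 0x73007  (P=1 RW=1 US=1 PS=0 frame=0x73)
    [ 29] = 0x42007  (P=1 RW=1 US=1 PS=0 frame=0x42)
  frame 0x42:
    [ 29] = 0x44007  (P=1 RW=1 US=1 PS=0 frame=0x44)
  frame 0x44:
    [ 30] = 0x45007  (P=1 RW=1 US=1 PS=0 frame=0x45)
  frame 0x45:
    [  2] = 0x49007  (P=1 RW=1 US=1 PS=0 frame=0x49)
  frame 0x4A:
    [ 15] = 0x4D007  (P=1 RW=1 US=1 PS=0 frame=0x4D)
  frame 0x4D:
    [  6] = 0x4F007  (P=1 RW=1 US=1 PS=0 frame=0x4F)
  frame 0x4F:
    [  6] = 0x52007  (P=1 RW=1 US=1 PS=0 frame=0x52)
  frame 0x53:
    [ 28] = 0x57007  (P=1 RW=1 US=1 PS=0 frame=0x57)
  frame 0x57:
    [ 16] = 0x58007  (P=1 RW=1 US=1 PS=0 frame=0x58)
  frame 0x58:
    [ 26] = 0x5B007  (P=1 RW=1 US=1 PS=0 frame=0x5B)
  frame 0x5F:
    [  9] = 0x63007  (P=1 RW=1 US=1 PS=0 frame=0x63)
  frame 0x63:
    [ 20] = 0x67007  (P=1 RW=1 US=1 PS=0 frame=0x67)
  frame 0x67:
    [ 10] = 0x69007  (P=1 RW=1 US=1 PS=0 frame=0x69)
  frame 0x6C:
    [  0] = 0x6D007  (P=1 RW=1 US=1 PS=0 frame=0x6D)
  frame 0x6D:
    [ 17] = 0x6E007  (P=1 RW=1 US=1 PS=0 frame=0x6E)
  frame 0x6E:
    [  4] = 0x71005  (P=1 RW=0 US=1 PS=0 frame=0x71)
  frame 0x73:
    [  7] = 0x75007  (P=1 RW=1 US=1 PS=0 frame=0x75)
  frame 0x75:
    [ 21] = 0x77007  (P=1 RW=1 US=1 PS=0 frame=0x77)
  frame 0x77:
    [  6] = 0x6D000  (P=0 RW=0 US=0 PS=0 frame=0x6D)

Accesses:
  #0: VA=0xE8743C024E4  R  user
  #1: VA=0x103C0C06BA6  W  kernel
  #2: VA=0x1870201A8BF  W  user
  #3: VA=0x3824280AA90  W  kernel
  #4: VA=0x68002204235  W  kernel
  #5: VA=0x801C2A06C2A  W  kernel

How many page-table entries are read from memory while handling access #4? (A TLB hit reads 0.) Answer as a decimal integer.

Trace:
#0 VA=0xE8743C024E4 (r,user):
  L0: frame=0x3F idx=29 entry=0x42007 [P=1 RW=1 US=1 PS=0]
  L1: frame=0x42 idx=29 entry=0x44007 [P=1 RW=1 US=1 PS=0]
  L2: frame=0x44 idx=30 entry=0x45007 [P=1 RW=1 US=1 PS=0]
  L3: frame=0x45 idx=2 entry=0x49007 [P=1 RW=1 US=1 PS=0]
  → PA=0x494E4  (4 entries read)
#1 VA=0x103C0C06BA6 (w,kernel):
  L0: frame=0x3F idx=2 entry=0x4A007 [P=1 RW=1 US=1 PS=0]
  L1: frame=0x4A idx=15 entry=0x4D007 [P=1 RW=1 US=1 PS=0]
  L2: frame=0x4D idx=6 entry=0x4F007 [P=1 RW=1 US=1 PS=0]
  L3: frame=0x4F idx=6 entry=0x52007 [P=1 RW=1 US=1 PS=0]
  → PA=0x52BA6  (4 entries read)
#2 VA=0x1870201A8BF (w,user):
  L0: frame=0x3F idx=3 entry=0x53007 [P=1 RW=1 US=1 PS=0]
  L1: frame=0x53 idx=28 entry=0x57007 [P=1 RW=1 US=1 PS=0]
  L2: frame=0x57 idx=16 entry=0x58007 [P=1 RW=1 US=1 PS=0]
  L3: frame=0x58 idx=26 entry=0x5B007 [P=1 RW=1 US=1 PS=0]
  → PA=0x5B8BF  (4 entries read)
#3 VA=0x3824280AA90 (w,kernel):
  L0: frame=0x3F idx=7 entry=0x5F007 [P=1 RW=1 US=1 PS=0]
  L1: frame=0x5F idx=9 entry=0x63007 [P=1 RW=1 US=1 PS=0]
  L2: frame=0x63 idx=20 entry=0x67007 [P=1 RW=1 US=1 PS=0]
  L3: frame=0x67 idx=10 entry=0x69007 [P=1 RW=1 US=1 PS=0]
  → PA=0x69A90  (4 entries read)
#4 VA=0x68002204235 (w,kernel):
  L0: frame=0x3F idx=13 entry=0x6C007 [P=1 RW=1 US=1 PS=0]
  L1: frame=0x6C idx=0 entry=0x6D007 [P=1 RW=1 US=1 PS=0]
  L2: frame=0x6D idx=17 entry=0x6E007 [P=1 RW=1 US=1 PS=0]
  L3: frame=0x6E idx=4 entry=0x71005 [P=1 RW=0 US=1 PS=0]
  ⇒ fault: PROTECTION_VIOLATION  — 4 lookups
#5 VA=0x801C2A06C2A (w,kernel):
  L0: frame=0x3F idx=16 entry=0x73007 [P=1 RW=1 US=1 PS=0]
  L1: frame=0x73 idx=7 entry=0x75007 [P=1 RW=1 US=1 PS=0]
  L2: frame=0x75 idx=21 entry=0x77007 [P=1 RW=1 US=1 PS=0]
  L3: frame=0x77 idx=6 entry=0x6D000 [P=0 RW=0 US=0 PS=0]
  ⇒ fault: PAGE_NOT_PRESENT  — 4 lookups

Entries read for #4: 4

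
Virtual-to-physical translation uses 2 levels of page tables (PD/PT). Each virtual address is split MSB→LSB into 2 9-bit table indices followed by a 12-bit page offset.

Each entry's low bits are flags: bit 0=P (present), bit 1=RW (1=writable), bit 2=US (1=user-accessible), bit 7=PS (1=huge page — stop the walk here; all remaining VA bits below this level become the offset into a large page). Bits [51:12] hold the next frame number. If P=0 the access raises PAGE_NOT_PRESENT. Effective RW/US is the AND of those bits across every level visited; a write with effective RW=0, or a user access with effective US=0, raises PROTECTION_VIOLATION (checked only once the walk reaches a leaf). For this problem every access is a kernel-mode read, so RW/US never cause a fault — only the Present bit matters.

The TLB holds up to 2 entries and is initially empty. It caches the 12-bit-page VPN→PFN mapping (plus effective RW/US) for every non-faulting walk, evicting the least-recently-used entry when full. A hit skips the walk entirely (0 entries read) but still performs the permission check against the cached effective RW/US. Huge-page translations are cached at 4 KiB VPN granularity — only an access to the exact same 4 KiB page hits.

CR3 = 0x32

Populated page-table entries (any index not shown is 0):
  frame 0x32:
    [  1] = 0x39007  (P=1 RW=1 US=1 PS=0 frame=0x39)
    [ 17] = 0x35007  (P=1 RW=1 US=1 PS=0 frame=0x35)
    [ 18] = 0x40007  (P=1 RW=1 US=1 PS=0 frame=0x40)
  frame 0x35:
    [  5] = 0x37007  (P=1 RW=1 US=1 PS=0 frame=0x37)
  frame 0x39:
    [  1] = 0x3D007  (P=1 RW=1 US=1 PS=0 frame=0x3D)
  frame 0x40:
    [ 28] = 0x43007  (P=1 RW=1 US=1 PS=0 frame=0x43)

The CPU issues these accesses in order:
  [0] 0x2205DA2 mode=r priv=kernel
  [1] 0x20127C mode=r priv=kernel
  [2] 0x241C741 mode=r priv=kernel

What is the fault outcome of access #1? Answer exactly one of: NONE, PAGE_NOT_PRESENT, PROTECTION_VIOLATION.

Trace:
#0 VA=0x2205DA2 (r,kernel):
  L0: frame=0x32 idx=17 entry=0x35007 [P=1 RW=1 US=1 PS=0]
  L1: frame=0x35 idx=5 entry=0x37007 [P=1 RW=1 US=1 PS=0]
  ✓ 0x37DA2  — 2 lookups
#1 VA=0x20127C (r,kernel):
  L0: frame=0x32 idx=1 entry=0x39007 [P=1 RW=1 US=1 PS=0]
  L1: frame=0x39 idx=1 entry=0x3D007 [P=1 RW=1 US=1 PS=0]
  ✓ 0x3D27C  — 2 lookups
#2 VA=0x241C741 (r,kernel):
  L0: frame=0x32 idx=18 entry=0x40007 [P=1 RW=1 US=1 PS=0]
  L1: frame=0x40 idx=28 entry=0x43007 [P=1 RW=1 US=1 PS=0]
  ✓ 0x43741  — 2 lookups

Access #1 fault: NONE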